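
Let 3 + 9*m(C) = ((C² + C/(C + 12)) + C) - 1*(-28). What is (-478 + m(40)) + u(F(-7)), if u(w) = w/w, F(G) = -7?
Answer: -34154/117 ≈ -291.91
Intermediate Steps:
u(w) = 1
m(C) = 25/9 + C/9 + C²/9 + C/(9*(12 + C)) (m(C) = -⅓ + (((C² + C/(C + 12)) + C) - 1*(-28))/9 = -⅓ + (((C² + C/(12 + C)) + C) + 28)/9 = -⅓ + ((C + C² + C/(12 + C)) + 28)/9 = -⅓ + (28 + C + C² + C/(12 + C))/9 = -⅓ + (28/9 + C/9 + C²/9 + C/(9*(12 + C))) = 25/9 + C/9 + C²/9 + C/(9*(12 + C)))
(-478 + m(40)) + u(F(-7)) = (-478 + (300 + 40³ + 13*40² + 38*40)/(9*(12 + 40))) + 1 = (-478 + (⅑)*(300 + 64000 + 13*1600 + 1520)/52) + 1 = (-478 + (⅑)*(1/52)*(300 + 64000 + 20800 + 1520)) + 1 = (-478 + (⅑)*(1/52)*86620) + 1 = (-478 + 21655/117) + 1 = -34271/117 + 1 = -34154/117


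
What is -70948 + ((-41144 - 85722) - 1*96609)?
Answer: -294423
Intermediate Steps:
-70948 + ((-41144 - 85722) - 1*96609) = -70948 + (-126866 - 96609) = -70948 - 223475 = -294423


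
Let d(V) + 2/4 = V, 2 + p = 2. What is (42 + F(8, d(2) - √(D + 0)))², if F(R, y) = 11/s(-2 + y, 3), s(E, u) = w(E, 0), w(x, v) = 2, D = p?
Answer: 9025/4 ≈ 2256.3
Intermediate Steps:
p = 0 (p = -2 + 2 = 0)
D = 0
d(V) = -½ + V
s(E, u) = 2
F(R, y) = 11/2
(42 + F(8, d(2) - √(D + 0)))² = (42 + 11/2)² = (95/2)² = 9025/4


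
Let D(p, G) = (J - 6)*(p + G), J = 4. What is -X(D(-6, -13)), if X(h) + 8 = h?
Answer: -30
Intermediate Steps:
D(p, G) = -2*G - 2*p (D(p, G) = (4 - 6)*(p + G) = -2*(G + p) = -2*G - 2*p)
X(h) = -8 + h
-X(D(-6, -13)) = -(-8 + (-2*(-13) - 2*(-6))) = -(-8 + (26 + 12)) = -(-8 + 38) = -1*30 = -30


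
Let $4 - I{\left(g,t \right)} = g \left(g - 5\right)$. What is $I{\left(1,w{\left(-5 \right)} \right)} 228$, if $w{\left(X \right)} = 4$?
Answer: $1824$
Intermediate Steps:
$I{\left(g,t \right)} = 4 - g \left(-5 + g\right)$ ($I{\left(g,t \right)} = 4 - g \left(g - 5\right) = 4 - g \left(-5 + g\right)$)
$I{\left(1,w{\left(-5 \right)} \right)} 228 = \left(4 - 1^{2} + 5 \cdot 1\right) 228 = \left(4 - 1 + 5\right) 228 = 8 \cdot 228 = 1824$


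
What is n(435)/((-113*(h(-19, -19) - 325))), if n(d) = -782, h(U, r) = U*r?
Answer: 391/2034 ≈ 0.19223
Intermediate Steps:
n(435)/((-113*(h(-19, -19) - 325))) = -782*(-1/(113*(-19*(-19) - 325))) = -782*(-1/(113*(361 - 325))) = -782/((-113*36)) = -782/(-4068) = -782*(-1/4068) = 391/2034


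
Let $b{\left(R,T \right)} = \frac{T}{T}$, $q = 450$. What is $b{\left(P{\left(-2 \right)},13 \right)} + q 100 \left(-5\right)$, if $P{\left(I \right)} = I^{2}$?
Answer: $-224999$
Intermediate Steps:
$b{\left(R,T \right)} = 1$
$b{\left(P{\left(-2 \right)},13 \right)} + q 100 \left(-5\right) = 1 + 450 \cdot 100 \left(-5\right) = 1 + 450 \left(-500\right) = 1 - 225000 = -224999$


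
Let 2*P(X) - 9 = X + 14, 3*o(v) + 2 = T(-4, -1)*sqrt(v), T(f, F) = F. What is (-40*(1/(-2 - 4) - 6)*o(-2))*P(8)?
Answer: -22940/9 - 11470*I*sqrt(2)/9 ≈ -2548.9 - 1802.3*I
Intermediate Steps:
o(v) = -2/3 - sqrt(v)/3 (o(v) = -2/3 + (-sqrt(v))/3 = -2/3 - sqrt(v)/3)
P(X) = 23/2 + X/2 (P(X) = 9/2 + (X + 14)/2 = 9/2 + (14 + X)/2 = 9/2 + (7 + X/2) = 23/2 + X/2)
(-40*(1/(-2 - 4) - 6)*o(-2))*P(8) = (-40*(1/(-2 - 4) - 6)*(-2/3 - I*sqrt(2)/3))*(23/2 + (1/2)*8) = (-40*(1/(-6) - 6)*(-2/3 - I*sqrt(2)/3))*(23/2 + 4) = -40*(-1/6 - 6)*(-2/3 - I*sqrt(2)/3)*(31/2) = -(-740)*(-2/3 - I*sqrt(2)/3)/3*(31/2) = -40*(37/9 + 37*I*sqrt(2)/18)*(31/2) = (-1480/9 - 740*I*sqrt(2)/9)*(31/2) = -22940/9 - 11470*I*sqrt(2)/9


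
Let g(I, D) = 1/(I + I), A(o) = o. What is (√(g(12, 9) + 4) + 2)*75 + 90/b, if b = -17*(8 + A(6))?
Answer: 17805/119 + 25*√582/4 ≈ 300.40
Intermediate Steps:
g(I, D) = 1/(2*I)
b = -238 (b = -17*(8 + 6) = -17*14 = -238)
(√(g(12, 9) + 4) + 2)*75 + 90/b = (√((½)/12 + 4) + 2)*75 + 90/(-238) = (√((½)*(1/12) + 4) + 2)*75 + 90*(-1/238) = (√(1/24 + 4) + 2)*75 - 45/119 = (√(97/24) + 2)*75 - 45/119 = (√582/12 + 2)*75 - 45/119 = (2 + √582/12)*75 - 45/119 = (150 + 25*√582/4) - 45/119 = 17805/119 + 25*√582/4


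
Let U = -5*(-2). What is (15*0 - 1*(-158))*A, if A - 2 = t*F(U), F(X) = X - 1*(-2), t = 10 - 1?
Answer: 17380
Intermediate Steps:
t = 9
U = 10
F(X) = 2 + X (F(X) = X + 2 = 2 + X)
A = 110 (A = 2 + 9*(2 + 10) = 2 + 9*12 = 2 + 108 = 110)
(15*0 - 1*(-158))*A = (15*0 - 1*(-158))*110 = (0 + 158)*110 = 158*110 = 17380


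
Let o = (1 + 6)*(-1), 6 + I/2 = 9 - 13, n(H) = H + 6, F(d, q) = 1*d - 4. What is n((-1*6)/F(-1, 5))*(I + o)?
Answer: -972/5 ≈ -194.40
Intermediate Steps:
F(d, q) = -4 + d (F(d, q) = d - 4 = -4 + d)
n(H) = 6 + H
I = -20 (I = -12 + 2*(9 - 13) = -12 + 2*(-4) = -12 - 8 = -20)
o = -7 (o = 7*(-1) = -7)
n((-1*6)/F(-1, 5))*(I + o) = (6 + (-1*6)/(-4 - 1))*(-20 - 7) = (6 - 6/(-5))*(-27) = (6 - 6*(-1/5))*(-27) = (6 + 6/5)*(-27) = (36/5)*(-27) = -972/5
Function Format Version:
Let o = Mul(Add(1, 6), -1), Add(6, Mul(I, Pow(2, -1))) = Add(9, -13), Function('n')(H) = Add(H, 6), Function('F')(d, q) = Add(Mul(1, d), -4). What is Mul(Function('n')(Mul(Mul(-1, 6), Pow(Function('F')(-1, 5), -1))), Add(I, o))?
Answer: Rational(-972, 5) ≈ -194.40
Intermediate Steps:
Function('F')(d, q) = Add(-4, d) (Function('F')(d, q) = Add(d, -4) = Add(-4, d))
Function('n')(H) = Add(6, H)
I = -20 (I = Add(-12, Mul(2, Add(9, -13))) = Add(-12, Mul(2, -4)) = Add(-12, -8) = -20)
o = -7 (o = Mul(7, -1) = -7)
Mul(Function('n')(Mul(Mul(-1, 6), Pow(Function('F')(-1, 5), -1))), Add(I, o)) = Mul(Add(6, Mul(Mul(-1, 6), Pow(Add(-4, -1), -1))), Add(-20, -7)) = Mul(Add(6, Mul(-6, Pow(-5, -1))), -27) = Mul(Add(6, Mul(-6, Rational(-1, 5))), -27) = Mul(Add(6, Rational(6, 5)), -27) = Mul(Rational(36, 5), -27) = Rational(-972, 5)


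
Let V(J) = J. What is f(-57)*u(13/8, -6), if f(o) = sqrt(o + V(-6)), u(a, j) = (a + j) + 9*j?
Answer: -1401*I*sqrt(7)/8 ≈ -463.34*I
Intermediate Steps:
u(a, j) = a + 10*j
f(o) = sqrt(-6 + o) (f(o) = sqrt(o - 6) = sqrt(-6 + o))
f(-57)*u(13/8, -6) = sqrt(-6 - 57)*(13/8 + 10*(-6)) = sqrt(-63)*(13*(1/8) - 60) = (3*I*sqrt(7))*(13/8 - 60) = (3*I*sqrt(7))*(-467/8) = -1401*I*sqrt(7)/8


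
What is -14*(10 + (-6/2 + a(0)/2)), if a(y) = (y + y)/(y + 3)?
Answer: -98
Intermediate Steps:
a(y) = 2*y/(3 + y) (a(y) = (2*y)/(3 + y) = 2*y/(3 + y))
-14*(10 + (-6/2 + a(0)/2)) = -14*(10 + (-6/2 + (2*0/(3 + 0))/2)) = -14*(10 + (-6*½ + (2*0/3)*(½))) = -14*(10 + (-3 + (2*0*(⅓))*(½))) = -14*(10 + (-3 + 0*(½))) = -14*(10 + (-3 + 0)) = -14*(10 - 3) = -14*7 = -98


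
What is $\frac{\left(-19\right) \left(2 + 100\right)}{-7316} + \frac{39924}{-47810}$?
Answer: $- \frac{49857051}{87444490} \approx -0.57016$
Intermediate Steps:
$\frac{\left(-19\right) \left(2 + 100\right)}{-7316} + \frac{39924}{-47810} = \left(-19\right) 102 \left(- \frac{1}{7316}\right) + 39924 \left(- \frac{1}{47810}\right) = \left(-1938\right) \left(- \frac{1}{7316}\right) - \frac{19962}{23905} = \frac{969}{3658} - \frac{19962}{23905} = - \frac{49857051}{87444490}$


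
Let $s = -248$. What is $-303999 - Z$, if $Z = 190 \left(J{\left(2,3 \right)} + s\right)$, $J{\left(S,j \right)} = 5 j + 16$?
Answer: $-262769$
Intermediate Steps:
$J{\left(S,j \right)} = 16 + 5 j$
$Z = -41230$ ($Z = 190 \left(\left(16 + 5 \cdot 3\right) - 248\right) = 190 \left(\left(16 + 15\right) - 248\right) = 190 \left(31 - 248\right) = 190 \left(-217\right) = -41230$)
$-303999 - Z = -303999 - -41230 = -303999 + 41230 = -262769$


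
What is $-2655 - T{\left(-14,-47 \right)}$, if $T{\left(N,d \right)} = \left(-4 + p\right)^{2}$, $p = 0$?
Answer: $-2671$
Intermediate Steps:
$T{\left(N,d \right)} = 16$ ($T{\left(N,d \right)} = \left(-4 + 0\right)^{2} = \left(-4\right)^{2} = 16$)
$-2655 - T{\left(-14,-47 \right)} = -2655 - 16 = -2671$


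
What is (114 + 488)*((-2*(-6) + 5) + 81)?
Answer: 58996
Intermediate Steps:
(114 + 488)*((-2*(-6) + 5) + 81) = 602*((12 + 5) + 81) = 602*(17 + 81) = 602*98 = 58996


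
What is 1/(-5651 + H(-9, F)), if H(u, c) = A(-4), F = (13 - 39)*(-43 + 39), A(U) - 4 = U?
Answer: -1/5651 ≈ -0.00017696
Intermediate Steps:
A(U) = 4 + U
F = 104 (F = -26*(-4) = 104)
H(u, c) = 0 (H(u, c) = 4 - 4 = 0)
1/(-5651 + H(-9, F)) = 1/(-5651 + 0) = 1/(-5651) = -1/5651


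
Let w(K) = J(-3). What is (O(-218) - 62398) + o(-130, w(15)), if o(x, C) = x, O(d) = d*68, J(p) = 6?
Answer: -77352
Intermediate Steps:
w(K) = 6
O(d) = 68*d
(O(-218) - 62398) + o(-130, w(15)) = (68*(-218) - 62398) - 130 = (-14824 - 62398) - 130 = -77222 - 130 = -77352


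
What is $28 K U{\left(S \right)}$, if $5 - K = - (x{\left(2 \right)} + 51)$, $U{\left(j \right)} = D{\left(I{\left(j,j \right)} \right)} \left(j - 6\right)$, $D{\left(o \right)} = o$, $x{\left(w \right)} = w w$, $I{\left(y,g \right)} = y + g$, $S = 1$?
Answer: $-16800$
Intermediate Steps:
$I{\left(y,g \right)} = g + y$
$x{\left(w \right)} = w^{2}$
$U{\left(j \right)} = 2 j \left(-6 + j\right)$ ($U{\left(j \right)} = \left(j + j\right) \left(j - 6\right) = 2 j \left(-6 + j\right)$)
$K = 60$ ($K = 5 - - (2^{2} + 51) = 5 - - (4 + 51) = 5 - \left(-1\right) 55 = 5 - -55 = 5 + 55 = 60$)
$28 K U{\left(S \right)} = 28 \cdot 60 \cdot 2 \cdot 1 \left(-6 + 1\right) = 1680 \cdot 2 \cdot 1 \left(-5\right) = 1680 \left(-10\right) = -16800$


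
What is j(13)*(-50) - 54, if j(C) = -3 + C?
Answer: -554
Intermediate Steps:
j(13)*(-50) - 54 = (-3 + 13)*(-50) - 54 = 10*(-50) - 54 = -500 - 54 = -554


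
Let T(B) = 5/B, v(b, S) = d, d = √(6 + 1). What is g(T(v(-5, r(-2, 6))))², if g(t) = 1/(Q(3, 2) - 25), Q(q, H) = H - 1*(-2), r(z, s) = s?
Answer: 1/441 ≈ 0.0022676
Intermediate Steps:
d = √7 ≈ 2.6458
v(b, S) = √7
Q(q, H) = 2 + H (Q(q, H) = H + 2 = 2 + H)
g(t) = -1/21 (g(t) = 1/((2 + 2) - 25) = 1/(4 - 25) = 1/(-21) = -1/21)
g(T(v(-5, r(-2, 6))))² = (-1/21)² = 1/441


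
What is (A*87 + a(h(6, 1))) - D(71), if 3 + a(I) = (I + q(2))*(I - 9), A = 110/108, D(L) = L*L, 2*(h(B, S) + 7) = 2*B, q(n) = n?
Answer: -89377/18 ≈ -4965.4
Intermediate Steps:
h(B, S) = -7 + B (h(B, S) = -7 + (2*B)/2 = -7 + B)
D(L) = L**2
A = 55/54 (A = 110*(1/108) = 55/54 ≈ 1.0185)
a(I) = -3 + (-9 + I)*(2 + I) (a(I) = -3 + (I + 2)*(I - 9) = -3 + (2 + I)*(-9 + I) = -3 + (-9 + I)*(2 + I))
(A*87 + a(h(6, 1))) - D(71) = ((55/54)*87 + (-21 + (-7 + 6)**2 - 7*(-7 + 6))) - 1*71**2 = (1595/18 + (-21 + (-1)**2 - 7*(-1))) - 1*5041 = (1595/18 + (-21 + 1 + 7)) - 5041 = (1595/18 - 13) - 5041 = 1361/18 - 5041 = -89377/18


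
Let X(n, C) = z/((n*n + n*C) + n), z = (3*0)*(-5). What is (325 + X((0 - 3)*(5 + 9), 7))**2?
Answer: 105625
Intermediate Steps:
z = 0 (z = 0*(-5) = 0)
X(n, C) = 0 (X(n, C) = 0/((n*n + n*C) + n) = 0/((n**2 + C*n) + n) = 0/(n + n**2 + C*n) = 0)
(325 + X((0 - 3)*(5 + 9), 7))**2 = (325 + 0)**2 = 325**2 = 105625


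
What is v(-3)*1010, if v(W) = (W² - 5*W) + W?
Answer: 21210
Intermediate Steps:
v(W) = W² - 4*W
v(-3)*1010 = -3*(-4 - 3)*1010 = -3*(-7)*1010 = 21*1010 = 21210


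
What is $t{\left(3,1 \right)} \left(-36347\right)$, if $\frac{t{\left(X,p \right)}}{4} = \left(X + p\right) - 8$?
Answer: $581552$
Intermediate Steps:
$t{\left(X,p \right)} = -32 + 4 X + 4 p$ ($t{\left(X,p \right)} = 4 \left(\left(X + p\right) - 8\right) = 4 \left(-8 + X + p\right) = -32 + 4 X + 4 p$)
$t{\left(3,1 \right)} \left(-36347\right) = \left(-32 + 4 \cdot 3 + 4 \cdot 1\right) \left(-36347\right) = \left(-32 + 12 + 4\right) \left(-36347\right) = \left(-16\right) \left(-36347\right) = 581552$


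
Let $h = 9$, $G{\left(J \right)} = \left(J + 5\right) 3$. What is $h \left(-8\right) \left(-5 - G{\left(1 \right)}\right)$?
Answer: $1656$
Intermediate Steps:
$G{\left(J \right)} = 15 + 3 J$ ($G{\left(J \right)} = \left(5 + J\right) 3 = 15 + 3 J$)
$h \left(-8\right) \left(-5 - G{\left(1 \right)}\right) = 9 \left(-8\right) \left(-5 - \left(15 + 3 \cdot 1\right)\right) = - 72 \left(-5 - \left(15 + 3\right)\right) = - 72 \left(-5 - 18\right) = \left(-72\right) \left(-23\right) = 1656$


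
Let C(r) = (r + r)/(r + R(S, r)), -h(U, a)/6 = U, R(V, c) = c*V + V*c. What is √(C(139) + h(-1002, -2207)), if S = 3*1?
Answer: √294602/7 ≈ 77.539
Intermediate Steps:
S = 3
R(V, c) = 2*V*c (R(V, c) = V*c + V*c = 2*V*c)
h(U, a) = -6*U
C(r) = 2/7 (C(r) = (r + r)/(r + 2*3*r) = (2*r)/(r + 6*r) = (2*r)/((7*r)) = (2*r)*(1/(7*r)) = 2/7)
√(C(139) + h(-1002, -2207)) = √(2/7 - 6*(-1002)) = √(2/7 + 6012) = √(42086/7) = √294602/7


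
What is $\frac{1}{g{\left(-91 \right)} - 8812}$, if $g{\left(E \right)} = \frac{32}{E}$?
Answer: $- \frac{91}{801924} \approx -0.00011348$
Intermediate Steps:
$\frac{1}{g{\left(-91 \right)} - 8812} = \frac{1}{\frac{32}{-91} - 8812} = \frac{1}{32 \left(- \frac{1}{91}\right) - 8812} = \frac{1}{- \frac{32}{91} - 8812} = \frac{1}{- \frac{801924}{91}} = - \frac{91}{801924}$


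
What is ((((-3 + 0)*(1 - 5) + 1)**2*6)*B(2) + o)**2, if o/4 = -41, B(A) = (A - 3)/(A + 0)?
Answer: 450241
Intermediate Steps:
B(A) = (-3 + A)/A
o = -164 (o = 4*(-41) = -164)
((((-3 + 0)*(1 - 5) + 1)**2*6)*B(2) + o)**2 = ((((-3 + 0)*(1 - 5) + 1)**2*6)*((-3 + 2)/2) - 164)**2 = (((-3*(-4) + 1)**2*6)*((1/2)*(-1)) - 164)**2 = (((12 + 1)**2*6)*(-1/2) - 164)**2 = ((13**2*6)*(-1/2) - 164)**2 = ((169*6)*(-1/2) - 164)**2 = (1014*(-1/2) - 164)**2 = (-507 - 164)**2 = (-671)**2 = 450241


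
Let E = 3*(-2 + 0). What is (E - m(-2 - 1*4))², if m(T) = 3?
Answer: 81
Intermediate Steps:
E = -6 (E = 3*(-2) = -6)
(E - m(-2 - 1*4))² = (-6 - 1*3)² = (-6 - 3)² = (-9)² = 81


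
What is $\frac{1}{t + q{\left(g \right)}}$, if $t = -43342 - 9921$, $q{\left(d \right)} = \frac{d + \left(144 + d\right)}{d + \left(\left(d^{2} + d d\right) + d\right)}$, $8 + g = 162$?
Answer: $- \frac{11935}{635693792} \approx -1.8775 \cdot 10^{-5}$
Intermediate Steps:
$g = 154$ ($g = -8 + 162 = 154$)
$q{\left(d \right)} = \frac{144 + 2 d}{2 d + 2 d^{2}}$ ($q{\left(d \right)} = \frac{144 + 2 d}{d + \left(\left(d^{2} + d^{2}\right) + d\right)} = \frac{144 + 2 d}{d + \left(2 d^{2} + d\right)} = \frac{144 + 2 d}{d + \left(d + 2 d^{2}\right)} = \frac{144 + 2 d}{2 d + 2 d^{2}}$)
$t = -53263$
$\frac{1}{t + q{\left(g \right)}} = \frac{1}{-53263 + \frac{72 + 154}{154 \left(1 + 154\right)}} = \frac{1}{-53263 + \frac{1}{154} \cdot \frac{1}{155} \cdot 226} = \frac{1}{-53263 + \frac{113}{11935}} = \frac{1}{- \frac{635693792}{11935}} = - \frac{11935}{635693792}$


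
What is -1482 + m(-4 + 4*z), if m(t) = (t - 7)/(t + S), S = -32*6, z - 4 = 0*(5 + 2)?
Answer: -53353/36 ≈ -1482.0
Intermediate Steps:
z = 4 (z = 4 + 0*(5 + 2) = 4 + 0*7 = 4 + 0 = 4)
S = -192
m(t) = (-7 + t)/(-192 + t) (m(t) = (t - 7)/(t - 192) = (-7 + t)/(-192 + t))
-1482 + m(-4 + 4*z) = -1482 + (-7 + (-4 + 4*4))/(-192 + (-4 + 4*4)) = -1482 + (-7 + (-4 + 16))/(-192 + (-4 + 16)) = -1482 + (-7 + 12)/(-192 + 12) = -1482 + 5/(-180) = -1482 - 1/180*5 = -1482 - 1/36 = -53353/36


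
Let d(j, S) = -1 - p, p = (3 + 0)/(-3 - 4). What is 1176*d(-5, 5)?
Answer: -672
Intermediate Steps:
p = -3/7 (p = 3/(-7) = 3*(-⅐) = -3/7 ≈ -0.42857)
d(j, S) = -4/7 (d(j, S) = -1 - 1*(-3/7) = -1 + 3/7 = -4/7)
1176*d(-5, 5) = 1176*(-4/7) = -672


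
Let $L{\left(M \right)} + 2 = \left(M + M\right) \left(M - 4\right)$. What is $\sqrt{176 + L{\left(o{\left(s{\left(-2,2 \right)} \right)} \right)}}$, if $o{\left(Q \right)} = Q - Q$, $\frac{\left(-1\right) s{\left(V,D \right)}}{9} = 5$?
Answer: $\sqrt{174} \approx 13.191$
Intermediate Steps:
$s{\left(V,D \right)} = -45$ ($s{\left(V,D \right)} = \left(-9\right) 5 = -45$)
$o{\left(Q \right)} = 0$
$L{\left(M \right)} = -2 + 2 M \left(-4 + M\right)$ ($L{\left(M \right)} = -2 + \left(M + M\right) \left(M - 4\right) = -2 + 2 M \left(-4 + M\right)$)
$\sqrt{176 + L{\left(o{\left(s{\left(-2,2 \right)} \right)} \right)}} = \sqrt{176 - \left(2 - 2 \cdot 0^{2}\right)} = \sqrt{176 + \left(-2 + 0 + 2 \cdot 0\right)} = \sqrt{176 + \left(-2 + 0 + 0\right)} = \sqrt{176 - 2} = \sqrt{174}$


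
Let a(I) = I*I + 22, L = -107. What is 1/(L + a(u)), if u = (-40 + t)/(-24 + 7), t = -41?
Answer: -289/18004 ≈ -0.016052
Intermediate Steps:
u = 81/17 (u = (-40 - 41)/(-24 + 7) = -81/(-17) = -81*(-1/17) = 81/17 ≈ 4.7647)
a(I) = 22 + I² (a(I) = I² + 22 = 22 + I²)
1/(L + a(u)) = 1/(-107 + (22 + (81/17)²)) = 1/(-107 + (22 + 6561/289)) = 1/(-107 + 12919/289) = 1/(-18004/289) = -289/18004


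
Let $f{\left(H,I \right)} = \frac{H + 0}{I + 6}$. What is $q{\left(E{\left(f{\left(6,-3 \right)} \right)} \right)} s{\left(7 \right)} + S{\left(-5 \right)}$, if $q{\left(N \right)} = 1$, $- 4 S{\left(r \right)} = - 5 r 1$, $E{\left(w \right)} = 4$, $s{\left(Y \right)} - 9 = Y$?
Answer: $\frac{39}{4} \approx 9.75$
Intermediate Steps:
$s{\left(Y \right)} = 9 + Y$
$f{\left(H,I \right)} = \frac{H}{6 + I}$
$S{\left(r \right)} = \frac{5 r}{4}$ ($S{\left(r \right)} = - \frac{- 5 r 1}{4} = - \frac{\left(-5\right) r}{4} = \frac{5 r}{4}$)
$q{\left(E{\left(f{\left(6,-3 \right)} \right)} \right)} s{\left(7 \right)} + S{\left(-5 \right)} = 1 \left(9 + 7\right) + \frac{5}{4} \left(-5\right) = 1 \cdot 16 - \frac{25}{4} = 16 - \frac{25}{4} = \frac{39}{4}$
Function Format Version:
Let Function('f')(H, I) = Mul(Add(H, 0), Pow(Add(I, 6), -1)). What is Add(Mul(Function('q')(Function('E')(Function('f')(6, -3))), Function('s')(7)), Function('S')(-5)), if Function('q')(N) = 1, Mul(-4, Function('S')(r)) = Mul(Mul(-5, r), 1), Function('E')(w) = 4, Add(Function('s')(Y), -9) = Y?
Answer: Rational(39, 4) ≈ 9.7500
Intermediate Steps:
Function('s')(Y) = Add(9, Y)
Function('f')(H, I) = Mul(H, Pow(Add(6, I), -1))
Function('S')(r) = Mul(Rational(5, 4), r) (Function('S')(r) = Mul(Rational(-1, 4), Mul(Mul(-5, r), 1)) = Mul(Rational(-1, 4), Mul(-5, r)) = Mul(Rational(5, 4), r))
Add(Mul(Function('q')(Function('E')(Function('f')(6, -3))), Function('s')(7)), Function('S')(-5)) = Add(Mul(1, Add(9, 7)), Mul(Rational(5, 4), -5)) = Add(Mul(1, 16), Rational(-25, 4)) = Add(16, Rational(-25, 4)) = Rational(39, 4)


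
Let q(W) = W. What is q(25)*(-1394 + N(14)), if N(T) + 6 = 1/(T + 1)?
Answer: -104995/3 ≈ -34998.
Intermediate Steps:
N(T) = -6 + 1/(1 + T) (N(T) = -6 + 1/(T + 1) = -6 + 1/(1 + T))
q(25)*(-1394 + N(14)) = 25*(-1394 + (-5 - 6*14)/(1 + 14)) = 25*(-1394 + (-5 - 84)/15) = 25*(-1394 + (1/15)*(-89)) = 25*(-1394 - 89/15) = 25*(-20999/15) = -104995/3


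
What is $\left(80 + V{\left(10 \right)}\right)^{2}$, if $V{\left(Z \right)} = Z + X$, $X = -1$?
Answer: $7921$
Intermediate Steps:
$V{\left(Z \right)} = -1 + Z$ ($V{\left(Z \right)} = Z - 1 = -1 + Z$)
$\left(80 + V{\left(10 \right)}\right)^{2} = \left(80 + \left(-1 + 10\right)\right)^{2} = \left(80 + 9\right)^{2} = 89^{2} = 7921$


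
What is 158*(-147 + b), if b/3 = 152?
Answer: 48822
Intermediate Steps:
b = 456 (b = 3*152 = 456)
158*(-147 + b) = 158*(-147 + 456) = 158*309 = 48822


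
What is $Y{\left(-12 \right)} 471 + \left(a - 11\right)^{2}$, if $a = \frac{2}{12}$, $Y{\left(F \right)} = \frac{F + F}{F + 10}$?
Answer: $\frac{207697}{36} \approx 5769.4$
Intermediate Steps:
$Y{\left(F \right)} = \frac{2 F}{10 + F}$
$a = \frac{1}{6}$ ($a = 2 \cdot \frac{1}{12} = \frac{1}{6} \approx 0.16667$)
$Y{\left(-12 \right)} 471 + \left(a - 11\right)^{2} = 2 \left(-12\right) \frac{1}{10 - 12} \cdot 471 + \left(\frac{1}{6} - 11\right)^{2} = 2 \left(-12\right) \frac{1}{-2} \cdot 471 + \left(- \frac{65}{6}\right)^{2} = 2 \left(-12\right) \left(- \frac{1}{2}\right) 471 + \frac{4225}{36} = 12 \cdot 471 + \frac{4225}{36} = 5652 + \frac{4225}{36} = \frac{207697}{36}$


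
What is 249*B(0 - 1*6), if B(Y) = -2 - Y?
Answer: 996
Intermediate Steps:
249*B(0 - 1*6) = 249*(-2 - (0 - 1*6)) = 249*(-2 - (0 - 6)) = 249*(-2 - 1*(-6)) = 249*(-2 + 6) = 249*4 = 996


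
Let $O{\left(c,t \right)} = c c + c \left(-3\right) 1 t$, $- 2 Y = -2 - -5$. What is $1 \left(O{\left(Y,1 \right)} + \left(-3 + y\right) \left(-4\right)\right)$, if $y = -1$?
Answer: $\frac{91}{4} \approx 22.75$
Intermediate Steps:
$Y = - \frac{3}{2}$ ($Y = - \frac{-2 - -5}{2} = - \frac{-2 + 5}{2} = \left(- \frac{1}{2}\right) 3 = - \frac{3}{2} \approx -1.5$)
$O{\left(c,t \right)} = c^{2} - 3 c t$ ($O{\left(c,t \right)} = c^{2} + - 3 c 1 t = c^{2} + - 3 c t = c^{2} - 3 c t$)
$1 \left(O{\left(Y,1 \right)} + \left(-3 + y\right) \left(-4\right)\right) = 1 \left(- \frac{3 \left(- \frac{3}{2} - 3\right)}{2} + \left(-3 - 1\right) \left(-4\right)\right) = 1 \left(- \frac{3 \left(- \frac{3}{2} - 3\right)}{2} - -16\right) = 1 \left(\left(- \frac{3}{2}\right) \left(- \frac{9}{2}\right) + 16\right) = 1 \left(\frac{27}{4} + 16\right) = 1 \cdot \frac{91}{4} = \frac{91}{4}$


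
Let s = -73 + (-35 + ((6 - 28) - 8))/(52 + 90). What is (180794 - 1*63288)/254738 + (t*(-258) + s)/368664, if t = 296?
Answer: 564395280787/2222601277424 ≈ 0.25393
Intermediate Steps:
s = -10431/142 (s = -73 + (-35 + (-22 - 8))/142 = -73 + (-35 - 30)*(1/142) = -73 - 65*1/142 = -73 - 65/142 = -10431/142 ≈ -73.458)
(180794 - 1*63288)/254738 + (t*(-258) + s)/368664 = (180794 - 1*63288)/254738 + (296*(-258) - 10431/142)/368664 = (180794 - 63288)*(1/254738) + (-76368 - 10431/142)*(1/368664) = 117506*(1/254738) - 10854687/142*1/368664 = 58753/127369 - 3618229/17450096 = 564395280787/2222601277424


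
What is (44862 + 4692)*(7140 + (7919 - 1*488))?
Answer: 722051334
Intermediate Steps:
(44862 + 4692)*(7140 + (7919 - 1*488)) = 49554*(7140 + (7919 - 488)) = 49554*(7140 + 7431) = 49554*14571 = 722051334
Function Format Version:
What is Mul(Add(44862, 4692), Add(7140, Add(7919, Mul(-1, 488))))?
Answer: 722051334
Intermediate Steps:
Mul(Add(44862, 4692), Add(7140, Add(7919, Mul(-1, 488)))) = Mul(49554, Add(7140, Add(7919, -488))) = Mul(49554, Add(7140, 7431)) = Mul(49554, 14571) = 722051334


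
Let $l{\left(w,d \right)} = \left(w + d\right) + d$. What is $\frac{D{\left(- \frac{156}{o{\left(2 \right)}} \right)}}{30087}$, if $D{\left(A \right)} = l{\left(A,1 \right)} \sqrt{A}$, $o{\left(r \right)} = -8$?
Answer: $\frac{43 \sqrt{78}}{120348} \approx 0.0031556$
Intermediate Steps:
$l{\left(w,d \right)} = w + 2 d$ ($l{\left(w,d \right)} = \left(d + w\right) + d = w + 2 d$)
$D{\left(A \right)} = \sqrt{A} \left(2 + A\right)$ ($D{\left(A \right)} = \left(A + 2 \cdot 1\right) \sqrt{A} = \left(A + 2\right) \sqrt{A} = \left(2 + A\right) \sqrt{A} = \sqrt{A} \left(2 + A\right)$)
$\frac{D{\left(- \frac{156}{o{\left(2 \right)}} \right)}}{30087} = \frac{\sqrt{- \frac{156}{-8}} \left(2 - \frac{156}{-8}\right)}{30087} = \sqrt{\left(-156\right) \left(- \frac{1}{8}\right)} \left(2 - - \frac{39}{2}\right) \frac{1}{30087} = \sqrt{\frac{39}{2}} \left(2 + \frac{39}{2}\right) \frac{1}{30087} = \frac{\sqrt{78}}{2} \cdot \frac{43}{2} \cdot \frac{1}{30087} = \frac{43 \sqrt{78}}{4} \cdot \frac{1}{30087} = \frac{43 \sqrt{78}}{120348}$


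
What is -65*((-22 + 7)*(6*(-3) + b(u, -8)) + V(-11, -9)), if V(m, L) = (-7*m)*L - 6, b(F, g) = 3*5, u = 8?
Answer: 42510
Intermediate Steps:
b(F, g) = 15
V(m, L) = -6 - 7*L*m (V(m, L) = -7*L*m - 6 = -6 - 7*L*m)
-65*((-22 + 7)*(6*(-3) + b(u, -8)) + V(-11, -9)) = -65*((-22 + 7)*(6*(-3) + 15) + (-6 - 7*(-9)*(-11))) = -65*(-15*(-18 + 15) + (-6 - 693)) = -65*(-15*(-3) - 699) = -65*(45 - 699) = -65*(-654) = 42510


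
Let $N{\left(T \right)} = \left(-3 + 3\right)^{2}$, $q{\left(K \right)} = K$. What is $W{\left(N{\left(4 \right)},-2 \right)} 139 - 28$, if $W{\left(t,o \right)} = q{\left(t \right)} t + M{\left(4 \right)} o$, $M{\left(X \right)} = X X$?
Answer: $-4476$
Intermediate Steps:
$N{\left(T \right)} = 0$ ($N{\left(T \right)} = 0^{2} = 0$)
$M{\left(X \right)} = X^{2}$
$W{\left(t,o \right)} = t^{2} + 16 o$ ($W{\left(t,o \right)} = t t + 4^{2} o = t^{2} + 16 o$)
$W{\left(N{\left(4 \right)},-2 \right)} 139 - 28 = \left(0^{2} + 16 \left(-2\right)\right) 139 - 28 = \left(0 - 32\right) 139 - 28 = \left(-32\right) 139 - 28 = -4448 - 28 = -4476$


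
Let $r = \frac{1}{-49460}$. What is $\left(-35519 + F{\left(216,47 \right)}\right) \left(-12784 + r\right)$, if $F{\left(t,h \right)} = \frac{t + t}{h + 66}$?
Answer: $\frac{507508472822163}{1117796} \approx 4.5403 \cdot 10^{8}$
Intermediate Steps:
$r = - \frac{1}{49460} \approx -2.0218 \cdot 10^{-5}$
$F{\left(t,h \right)} = \frac{2 t}{66 + h}$
$\left(-35519 + F{\left(216,47 \right)}\right) \left(-12784 + r\right) = \left(-35519 + 2 \cdot 216 \frac{1}{66 + 47}\right) \left(-12784 - \frac{1}{49460}\right) = \left(-35519 + 2 \cdot 216 \cdot \frac{1}{113}\right) \left(- \frac{632296641}{49460}\right) = \left(-35519 + \frac{432}{113}\right) \left(- \frac{632296641}{49460}\right) = \left(- \frac{4013215}{113}\right) \left(- \frac{632296641}{49460}\right) = \frac{507508472822163}{1117796}$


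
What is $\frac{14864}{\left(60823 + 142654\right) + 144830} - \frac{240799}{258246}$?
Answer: $- \frac{80033408749}{89948889522} \approx -0.88977$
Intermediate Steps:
$\frac{14864}{\left(60823 + 142654\right) + 144830} - \frac{240799}{258246} = \frac{14864}{203477 + 144830} - \frac{240799}{258246} = \frac{14864}{348307} - \frac{240799}{258246} = - \frac{80033408749}{89948889522}$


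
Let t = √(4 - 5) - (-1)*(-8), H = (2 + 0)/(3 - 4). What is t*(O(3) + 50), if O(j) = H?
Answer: -384 + 48*I ≈ -384.0 + 48.0*I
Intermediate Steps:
H = -2 (H = 2/(-1) = 2*(-1) = -2)
O(j) = -2
t = -8 + I (t = √(-1) - 1*8 = I - 8 = -8 + I ≈ -8.0 + 1.0*I)
t*(O(3) + 50) = (-8 + I)*(-2 + 50) = (-8 + I)*48 = -384 + 48*I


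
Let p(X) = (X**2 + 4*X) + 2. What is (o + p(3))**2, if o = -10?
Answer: 169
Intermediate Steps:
p(X) = 2 + X**2 + 4*X
(o + p(3))**2 = (-10 + (2 + 3**2 + 4*3))**2 = (-10 + (2 + 9 + 12))**2 = (-10 + 23)**2 = 13**2 = 169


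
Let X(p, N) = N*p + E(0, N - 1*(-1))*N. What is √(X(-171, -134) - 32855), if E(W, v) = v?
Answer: √7881 ≈ 88.775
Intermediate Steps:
X(p, N) = N*p + N*(1 + N) (X(p, N) = N*p + (N - 1*(-1))*N = N*p + (N + 1)*N = N*p + (1 + N)*N = N*p + N*(1 + N))
√(X(-171, -134) - 32855) = √(-134*(1 - 134 - 171) - 32855) = √(-134*(-304) - 32855) = √(40736 - 32855) = √7881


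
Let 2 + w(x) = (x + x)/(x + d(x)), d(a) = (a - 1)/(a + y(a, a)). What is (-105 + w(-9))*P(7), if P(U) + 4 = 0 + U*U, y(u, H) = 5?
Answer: -60975/13 ≈ -4690.4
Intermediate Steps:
P(U) = -4 + U² (P(U) = -4 + (0 + U*U) = -4 + (0 + U²) = -4 + U²)
d(a) = (-1 + a)/(5 + a) (d(a) = (a - 1)/(a + 5) = (-1 + a)/(5 + a))
w(x) = -2 + 2*x/(x + (-1 + x)/(5 + x)) (w(x) = -2 + (x + x)/(x + (-1 + x)/(5 + x)) = -2 + (2*x)/(x + (-1 + x)/(5 + x)) = -2 + 2*x/(x + (-1 + x)/(5 + x)))
(-105 + w(-9))*P(7) = (-105 + 2*(1 - 1*(-9))/(-1 - 9 - 9*(5 - 9)))*(-4 + 7²) = (-105 + 2*(1 + 9)/(-1 - 9 - 9*(-4)))*(-4 + 49) = (-105 + 2*10/(-1 - 9 + 36))*45 = (-105 + 2*10/26)*45 = (-105 + 2*(1/26)*10)*45 = (-105 + 10/13)*45 = -1355/13*45 = -60975/13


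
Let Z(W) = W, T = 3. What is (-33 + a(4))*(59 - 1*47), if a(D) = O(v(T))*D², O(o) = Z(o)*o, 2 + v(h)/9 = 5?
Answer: 139572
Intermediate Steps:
v(h) = 27 (v(h) = -18 + 9*5 = -18 + 45 = 27)
O(o) = o² (O(o) = o*o = o²)
a(D) = 729*D² (a(D) = 27²*D² = 729*D²)
(-33 + a(4))*(59 - 1*47) = (-33 + 729*4²)*(59 - 1*47) = (-33 + 729*16)*(59 - 47) = (-33 + 11664)*12 = 11631*12 = 139572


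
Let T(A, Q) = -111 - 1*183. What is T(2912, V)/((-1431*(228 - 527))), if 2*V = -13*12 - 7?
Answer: -98/142623 ≈ -0.00068713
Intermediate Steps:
V = -163/2 (V = (-13*12 - 7)/2 = (-156 - 7)/2 = (½)*(-163) = -163/2 ≈ -81.500)
T(A, Q) = -294 (T(A, Q) = -111 - 183 = -294)
T(2912, V)/((-1431*(228 - 527))) = -294*(-1/(1431*(228 - 527))) = -294/((-1431*(-299))) = -294/427869 = -294*1/427869 = -98/142623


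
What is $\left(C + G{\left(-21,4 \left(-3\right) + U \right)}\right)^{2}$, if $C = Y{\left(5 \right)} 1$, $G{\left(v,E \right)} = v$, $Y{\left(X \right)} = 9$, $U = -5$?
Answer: $144$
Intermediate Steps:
$C = 9$ ($C = 9 \cdot 1 = 9$)
$\left(C + G{\left(-21,4 \left(-3\right) + U \right)}\right)^{2} = \left(9 - 21\right)^{2} = \left(-12\right)^{2} = 144$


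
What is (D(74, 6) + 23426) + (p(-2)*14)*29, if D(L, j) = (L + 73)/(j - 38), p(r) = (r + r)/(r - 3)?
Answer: 3799393/160 ≈ 23746.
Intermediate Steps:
p(r) = 2*r/(-3 + r) (p(r) = (2*r)/(-3 + r) = 2*r/(-3 + r))
D(L, j) = (73 + L)/(-38 + j)
(D(74, 6) + 23426) + (p(-2)*14)*29 = ((73 + 74)/(-38 + 6) + 23426) + ((2*(-2)/(-3 - 2))*14)*29 = (147/(-32) + 23426) + ((2*(-2)/(-5))*14)*29 = (-1/32*147 + 23426) + ((2*(-2)*(-⅕))*14)*29 = (-147/32 + 23426) + ((⅘)*14)*29 = 749485/32 + (56/5)*29 = 749485/32 + 1624/5 = 3799393/160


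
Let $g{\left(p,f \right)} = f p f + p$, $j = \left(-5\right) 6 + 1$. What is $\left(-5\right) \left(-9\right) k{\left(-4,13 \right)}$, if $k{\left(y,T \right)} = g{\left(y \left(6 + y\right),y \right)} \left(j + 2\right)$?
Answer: $165240$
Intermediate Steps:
$j = -29$ ($j = -30 + 1 = -29$)
$g{\left(p,f \right)} = p + p f^{2}$ ($g{\left(p,f \right)} = p f^{2} + p = p + p f^{2}$)
$k{\left(y,T \right)} = - 27 y \left(1 + y^{2}\right) \left(6 + y\right)$ ($k{\left(y,T \right)} = y \left(6 + y\right) \left(1 + y^{2}\right) \left(-29 + 2\right) = y \left(1 + y^{2}\right) \left(6 + y\right) \left(-27\right) = - 27 y \left(1 + y^{2}\right) \left(6 + y\right)$)
$\left(-5\right) \left(-9\right) k{\left(-4,13 \right)} = \left(-5\right) \left(-9\right) \left(\left(-27\right) \left(-4\right) \left(1 + \left(-4\right)^{2}\right) \left(6 - 4\right)\right) = 45 \left(\left(-27\right) \left(-4\right) \left(1 + 16\right) 2\right) = 45 \left(\left(-27\right) \left(-4\right) 17 \cdot 2\right) = 45 \cdot 3672 = 165240$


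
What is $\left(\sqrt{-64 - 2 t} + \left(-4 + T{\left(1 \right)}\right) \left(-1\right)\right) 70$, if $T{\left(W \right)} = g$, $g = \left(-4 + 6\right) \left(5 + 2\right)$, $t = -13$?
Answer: $-700 + 70 i \sqrt{38} \approx -700.0 + 431.51 i$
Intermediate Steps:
$g = 14$ ($g = 2 \cdot 7 = 14$)
$T{\left(W \right)} = 14$
$\left(\sqrt{-64 - 2 t} + \left(-4 + T{\left(1 \right)}\right) \left(-1\right)\right) 70 = \left(\sqrt{-64 - -26} + \left(-4 + 14\right) \left(-1\right)\right) 70 = \left(\sqrt{-64 + 26} + 10 \left(-1\right)\right) 70 = \left(\sqrt{-38} - 10\right) 70 = \left(i \sqrt{38} - 10\right) 70 = \left(-10 + i \sqrt{38}\right) 70 = -700 + 70 i \sqrt{38}$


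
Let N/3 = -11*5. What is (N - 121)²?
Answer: 81796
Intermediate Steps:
N = -165 (N = 3*(-11*5) = 3*(-55) = -165)
(N - 121)² = (-165 - 121)² = (-286)² = 81796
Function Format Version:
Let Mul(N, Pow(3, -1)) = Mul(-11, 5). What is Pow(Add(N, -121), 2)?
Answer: 81796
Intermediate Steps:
N = -165 (N = Mul(3, Mul(-11, 5)) = Mul(3, -55) = -165)
Pow(Add(N, -121), 2) = Pow(Add(-165, -121), 2) = Pow(-286, 2) = 81796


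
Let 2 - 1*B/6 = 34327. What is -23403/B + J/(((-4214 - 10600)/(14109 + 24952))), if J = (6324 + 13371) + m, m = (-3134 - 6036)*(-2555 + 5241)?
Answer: 16498780526097566/254245275 ≈ 6.4893e+7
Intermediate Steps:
m = -24630620 (m = -9170*2686 = -24630620)
B = -205950 (B = 12 - 6*34327 = 12 - 205962 = -205950)
J = -24610925 (J = (6324 + 13371) - 24630620 = 19695 - 24630620 = -24610925)
-23403/B + J/(((-4214 - 10600)/(14109 + 24952))) = -23403/(-205950) - 24610925*(14109 + 24952)/(-4214 - 10600) = -23403*(-1/205950) - 24610925/((-14814/39061)) = 7801/68650 - 24610925/((-14814*1/39061)) = 7801/68650 - 24610925/(-14814/39061) = 7801/68650 - 24610925*(-39061/14814) = 7801/68650 + 961327341425/14814 = 16498780526097566/254245275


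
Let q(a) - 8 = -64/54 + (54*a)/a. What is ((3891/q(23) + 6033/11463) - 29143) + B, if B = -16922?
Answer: -288610862471/6274082 ≈ -46001.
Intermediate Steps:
q(a) = 1642/27 (q(a) = 8 + (-64/54 + (54*a)/a) = 8 + (-64*1/54 + 54) = 8 + (-32/27 + 54) = 8 + 1426/27 = 1642/27)
((3891/q(23) + 6033/11463) - 29143) + B = ((3891/(1642/27) + 6033/11463) - 29143) - 16922 = ((3891*(27/1642) + 6033*(1/11463)) - 29143) - 16922 = ((105057/1642 + 2011/3821) - 29143) - 16922 = (404724859/6274082 - 29143) - 16922 = -182440846867/6274082 - 16922 = -288610862471/6274082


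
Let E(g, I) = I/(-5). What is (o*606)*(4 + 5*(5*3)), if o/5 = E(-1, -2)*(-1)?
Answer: -95748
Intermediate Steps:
E(g, I) = -I/5 (E(g, I) = I*(-⅕) = -I/5)
o = -2 (o = 5*(-⅕*(-2)*(-1)) = 5*((⅖)*(-1)) = 5*(-⅖) = -2)
(o*606)*(4 + 5*(5*3)) = (-2*606)*(4 + 5*(5*3)) = -1212*(4 + 5*15) = -1212*(4 + 75) = -1212*79 = -95748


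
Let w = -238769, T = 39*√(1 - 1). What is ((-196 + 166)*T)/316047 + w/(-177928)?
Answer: 238769/177928 ≈ 1.3419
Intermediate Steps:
T = 0 (T = 39*√0 = 39*0 = 0)
((-196 + 166)*T)/316047 + w/(-177928) = ((-196 + 166)*0)/316047 - 238769/(-177928) = -30*0*(1/316047) - 238769*(-1/177928) = 0*(1/316047) + 238769/177928 = 0 + 238769/177928 = 238769/177928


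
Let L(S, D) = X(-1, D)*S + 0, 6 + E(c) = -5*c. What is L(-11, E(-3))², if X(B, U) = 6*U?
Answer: 352836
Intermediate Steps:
E(c) = -6 - 5*c
L(S, D) = 6*D*S (L(S, D) = (6*D)*S + 0 = 6*D*S + 0 = 6*D*S)
L(-11, E(-3))² = (6*(-6 - 5*(-3))*(-11))² = (6*(-6 + 15)*(-11))² = (6*9*(-11))² = (-594)² = 352836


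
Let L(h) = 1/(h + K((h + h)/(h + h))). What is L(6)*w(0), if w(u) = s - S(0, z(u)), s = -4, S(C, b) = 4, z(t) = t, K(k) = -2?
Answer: -2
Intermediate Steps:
L(h) = 1/(-2 + h) (L(h) = 1/(h - 2) = 1/(-2 + h))
w(u) = -8 (w(u) = -4 - 1*4 = -4 - 4 = -8)
L(6)*w(0) = -8/(-2 + 6) = -8/4 = (¼)*(-8) = -2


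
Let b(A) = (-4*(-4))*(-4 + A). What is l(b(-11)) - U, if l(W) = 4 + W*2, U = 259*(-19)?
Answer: 4445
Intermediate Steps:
b(A) = -64 + 16*A (b(A) = 16*(-4 + A) = -64 + 16*A)
U = -4921
l(W) = 4 + 2*W
l(b(-11)) - U = (4 + 2*(-64 + 16*(-11))) - 1*(-4921) = (4 + 2*(-64 - 176)) + 4921 = (4 + 2*(-240)) + 4921 = (4 - 480) + 4921 = -476 + 4921 = 4445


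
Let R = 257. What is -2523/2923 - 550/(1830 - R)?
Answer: -506939/417989 ≈ -1.2128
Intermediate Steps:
-2523/2923 - 550/(1830 - R) = -2523/2923 - 550/(1830 - 1*257) = -2523*1/2923 - 550/(1830 - 257) = -2523/2923 - 550/1573 = -2523/2923 - 550*1/1573 = -2523/2923 - 50/143 = -506939/417989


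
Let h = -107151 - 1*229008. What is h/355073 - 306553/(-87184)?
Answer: 79541007113/30956684432 ≈ 2.5694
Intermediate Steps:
h = -336159 (h = -107151 - 229008 = -336159)
h/355073 - 306553/(-87184) = -336159/355073 - 306553/(-87184) = -336159*1/355073 - 306553*(-1/87184) = -336159/355073 + 306553/87184 = 79541007113/30956684432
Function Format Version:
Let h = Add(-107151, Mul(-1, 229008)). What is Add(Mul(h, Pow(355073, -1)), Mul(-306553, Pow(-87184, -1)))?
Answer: Rational(79541007113, 30956684432) ≈ 2.5694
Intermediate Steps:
h = -336159 (h = Add(-107151, -229008) = -336159)
Add(Mul(h, Pow(355073, -1)), Mul(-306553, Pow(-87184, -1))) = Add(Mul(-336159, Pow(355073, -1)), Mul(-306553, Pow(-87184, -1))) = Add(Mul(-336159, Rational(1, 355073)), Mul(-306553, Rational(-1, 87184))) = Add(Rational(-336159, 355073), Rational(306553, 87184)) = Rational(79541007113, 30956684432)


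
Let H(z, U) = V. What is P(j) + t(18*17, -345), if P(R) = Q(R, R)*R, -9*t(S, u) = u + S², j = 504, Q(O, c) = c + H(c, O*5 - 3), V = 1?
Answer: 732463/3 ≈ 2.4415e+5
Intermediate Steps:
H(z, U) = 1
Q(O, c) = 1 + c (Q(O, c) = c + 1 = 1 + c)
t(S, u) = -u/9 - S²/9 (t(S, u) = -(u + S²)/9 = -u/9 - S²/9)
P(R) = R*(1 + R) (P(R) = (1 + R)*R = R*(1 + R))
P(j) + t(18*17, -345) = 504*(1 + 504) + (-⅑*(-345) - (18*17)²/9) = 504*505 + (115/3 - ⅑*306²) = 254520 + (115/3 - ⅑*93636) = 254520 + (115/3 - 10404) = 254520 - 31097/3 = 732463/3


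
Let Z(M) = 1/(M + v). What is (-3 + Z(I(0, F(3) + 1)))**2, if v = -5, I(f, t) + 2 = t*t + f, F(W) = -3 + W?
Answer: 361/36 ≈ 10.028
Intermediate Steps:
I(f, t) = -2 + f + t**2 (I(f, t) = -2 + (t*t + f) = -2 + (t**2 + f) = -2 + (f + t**2) = -2 + f + t**2)
Z(M) = 1/(-5 + M) (Z(M) = 1/(M - 5) = 1/(-5 + M))
(-3 + Z(I(0, F(3) + 1)))**2 = (-3 + 1/(-5 + (-2 + 0 + ((-3 + 3) + 1)**2)))**2 = (-3 + 1/(-5 + (-2 + 0 + (0 + 1)**2)))**2 = (-3 + 1/(-5 + (-2 + 0 + 1**2)))**2 = (-3 + 1/(-5 + (-2 + 0 + 1)))**2 = (-3 + 1/(-5 - 1))**2 = (-3 + 1/(-6))**2 = (-3 - 1/6)**2 = (-19/6)**2 = 361/36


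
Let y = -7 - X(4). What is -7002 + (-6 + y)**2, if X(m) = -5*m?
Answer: -6953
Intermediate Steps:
y = 13 (y = -7 - (-5)*4 = -7 - 1*(-20) = -7 + 20 = 13)
-7002 + (-6 + y)**2 = -7002 + (-6 + 13)**2 = -7002 + 7**2 = -7002 + 49 = -6953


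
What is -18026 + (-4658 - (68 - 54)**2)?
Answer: -22880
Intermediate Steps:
-18026 + (-4658 - (68 - 54)**2) = -18026 + (-4658 - 1*14**2) = -18026 + (-4658 - 1*196) = -18026 + (-4658 - 196) = -18026 - 4854 = -22880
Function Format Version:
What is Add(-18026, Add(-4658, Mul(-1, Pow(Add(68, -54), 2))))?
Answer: -22880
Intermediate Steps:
Add(-18026, Add(-4658, Mul(-1, Pow(Add(68, -54), 2)))) = Add(-18026, Add(-4658, Mul(-1, Pow(14, 2)))) = Add(-18026, Add(-4658, Mul(-1, 196))) = Add(-18026, Add(-4658, -196)) = Add(-18026, -4854) = -22880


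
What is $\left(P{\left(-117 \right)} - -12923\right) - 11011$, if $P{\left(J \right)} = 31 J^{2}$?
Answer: $426271$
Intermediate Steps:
$\left(P{\left(-117 \right)} - -12923\right) - 11011 = \left(31 \left(-117\right)^{2} - -12923\right) - 11011 = \left(31 \cdot 13689 + 12923\right) - 11011 = \left(424359 + 12923\right) - 11011 = 437282 - 11011 = 426271$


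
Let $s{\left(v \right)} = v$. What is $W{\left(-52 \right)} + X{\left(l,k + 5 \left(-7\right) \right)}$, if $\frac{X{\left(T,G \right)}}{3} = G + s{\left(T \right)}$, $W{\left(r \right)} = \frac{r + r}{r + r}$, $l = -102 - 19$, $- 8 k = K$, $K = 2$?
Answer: $- \frac{1871}{4} \approx -467.75$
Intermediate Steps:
$k = - \frac{1}{4}$ ($k = \left(- \frac{1}{8}\right) 2 = - \frac{1}{4} \approx -0.25$)
$l = -121$
$W{\left(r \right)} = 1$ ($W{\left(r \right)} = \frac{2 r}{2 r} = 2 r \frac{1}{2 r} = 1$)
$X{\left(T,G \right)} = 3 G + 3 T$ ($X{\left(T,G \right)} = 3 \left(G + T\right) = 3 G + 3 T$)
$W{\left(-52 \right)} + X{\left(l,k + 5 \left(-7\right) \right)} = 1 + \left(3 \left(- \frac{1}{4} + 5 \left(-7\right)\right) + 3 \left(-121\right)\right) = 1 - \left(363 - 3 \left(- \frac{1}{4} - 35\right)\right) = 1 + \left(3 \left(- \frac{141}{4}\right) - 363\right) = 1 - \frac{1875}{4} = - \frac{1871}{4}$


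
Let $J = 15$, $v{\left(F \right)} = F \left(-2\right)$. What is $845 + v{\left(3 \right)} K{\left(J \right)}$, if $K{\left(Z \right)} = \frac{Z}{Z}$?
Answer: $839$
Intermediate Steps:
$v{\left(F \right)} = - 2 F$
$K{\left(Z \right)} = 1$
$845 + v{\left(3 \right)} K{\left(J \right)} = 845 + \left(-2\right) 3 \cdot 1 = 845 - 6 = 839$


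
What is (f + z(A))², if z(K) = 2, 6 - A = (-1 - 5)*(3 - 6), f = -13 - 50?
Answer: 3721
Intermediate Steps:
f = -63
A = -12 (A = 6 - (-1 - 5)*(3 - 6) = 6 - (-6)*(-3) = 6 - 1*18 = 6 - 18 = -12)
(f + z(A))² = (-63 + 2)² = (-61)² = 3721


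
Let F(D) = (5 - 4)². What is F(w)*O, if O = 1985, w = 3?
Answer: 1985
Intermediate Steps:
F(D) = 1 (F(D) = 1² = 1)
F(w)*O = 1*1985 = 1985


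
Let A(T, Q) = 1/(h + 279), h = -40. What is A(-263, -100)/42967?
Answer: 1/10269113 ≈ 9.7379e-8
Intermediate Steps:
A(T, Q) = 1/239 (A(T, Q) = 1/(-40 + 279) = 1/239)
A(-263, -100)/42967 = (1/239)/42967 = (1/239)*(1/42967) = 1/10269113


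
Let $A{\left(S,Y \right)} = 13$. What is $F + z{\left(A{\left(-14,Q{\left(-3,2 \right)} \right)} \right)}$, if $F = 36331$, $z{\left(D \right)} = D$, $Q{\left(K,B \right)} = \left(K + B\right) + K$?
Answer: $36344$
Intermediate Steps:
$Q{\left(K,B \right)} = B + 2 K$ ($Q{\left(K,B \right)} = \left(B + K\right) + K = B + 2 K$)
$F + z{\left(A{\left(-14,Q{\left(-3,2 \right)} \right)} \right)} = 36331 + 13 = 36344$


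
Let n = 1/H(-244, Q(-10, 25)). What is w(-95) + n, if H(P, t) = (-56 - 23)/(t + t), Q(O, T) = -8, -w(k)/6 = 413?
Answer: -195746/79 ≈ -2477.8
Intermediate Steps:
w(k) = -2478 (w(k) = -6*413 = -2478)
H(P, t) = -79/(2*t) (H(P, t) = -79*1/(2*t) = -79/(2*t))
n = 16/79 (n = 1/(-79/2/(-8)) = 1/(-79/2*(-1/8)) = 1/(79/16) = 16/79 ≈ 0.20253)
w(-95) + n = -2478 + 16/79 = -195746/79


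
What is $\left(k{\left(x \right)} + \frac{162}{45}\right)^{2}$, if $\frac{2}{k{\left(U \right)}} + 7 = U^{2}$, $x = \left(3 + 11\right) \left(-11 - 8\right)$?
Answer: $\frac{1621781874064}{125135525025} \approx 12.96$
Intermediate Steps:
$x = -266$ ($x = 14 \left(-19\right) = -266$)
$k{\left(U \right)} = \frac{2}{-7 + U^{2}}$
$\left(k{\left(x \right)} + \frac{162}{45}\right)^{2} = \left(\frac{2}{-7 + \left(-266\right)^{2}} + \frac{162}{45}\right)^{2} = \left(\frac{2}{-7 + 70756} + 162 \cdot \frac{1}{45}\right)^{2} = \left(\frac{2}{70749} + \frac{18}{5}\right)^{2} = \left(\frac{1273492}{353745}\right)^{2} = \frac{1621781874064}{125135525025}$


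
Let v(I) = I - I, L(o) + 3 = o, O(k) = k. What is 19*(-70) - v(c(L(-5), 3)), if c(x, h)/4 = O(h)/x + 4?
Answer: -1330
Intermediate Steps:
L(o) = -3 + o
c(x, h) = 16 + 4*h/x (c(x, h) = 4*(h/x + 4) = 4*(4 + h/x) = 16 + 4*h/x)
v(I) = 0
19*(-70) - v(c(L(-5), 3)) = 19*(-70) - 1*0 = -1330 + 0 = -1330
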